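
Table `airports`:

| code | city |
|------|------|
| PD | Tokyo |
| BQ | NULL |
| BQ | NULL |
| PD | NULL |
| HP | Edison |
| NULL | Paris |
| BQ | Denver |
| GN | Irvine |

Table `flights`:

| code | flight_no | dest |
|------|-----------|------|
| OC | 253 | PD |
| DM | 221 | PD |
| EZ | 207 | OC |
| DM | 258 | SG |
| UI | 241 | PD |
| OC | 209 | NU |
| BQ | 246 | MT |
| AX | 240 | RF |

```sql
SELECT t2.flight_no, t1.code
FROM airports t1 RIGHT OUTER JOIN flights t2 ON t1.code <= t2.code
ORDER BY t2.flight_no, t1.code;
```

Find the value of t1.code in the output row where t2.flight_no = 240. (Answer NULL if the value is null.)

NULL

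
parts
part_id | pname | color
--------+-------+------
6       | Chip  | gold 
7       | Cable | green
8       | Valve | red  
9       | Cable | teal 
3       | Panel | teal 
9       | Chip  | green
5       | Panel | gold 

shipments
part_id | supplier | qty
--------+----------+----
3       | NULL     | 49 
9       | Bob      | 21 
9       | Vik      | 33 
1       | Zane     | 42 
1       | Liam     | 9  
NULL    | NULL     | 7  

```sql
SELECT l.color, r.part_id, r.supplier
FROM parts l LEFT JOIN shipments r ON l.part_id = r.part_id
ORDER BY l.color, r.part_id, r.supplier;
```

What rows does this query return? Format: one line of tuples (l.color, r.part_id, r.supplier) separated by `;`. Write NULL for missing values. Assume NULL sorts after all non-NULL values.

LEFT JOIN keeps every row from `parts`; unmatched rows get NULL for `shipments`'s columns.
Matching on l.part_id = r.part_id. A NULL in a compared column never satisfies the condition.
- l[0] part_id=6 → no match; kept with NULLs on the r side.
- l[1] part_id=7 → no match; kept with NULLs on the r side.
- l[2] part_id=8 → no match; kept with NULLs on the r side.
- l[3] part_id=9 → 2 match(es) in r → 2 row(s).
- l[4] part_id=3 → 1 match(es) in r → 1 row(s).
- l[5] part_id=9 → 2 match(es) in r → 2 row(s).
- l[6] part_id=5 → no match; kept with NULLs on the r side.
After projecting and ordering:
l.color | r.part_id | r.supplier
gold | NULL | NULL
gold | NULL | NULL
green | 9 | Bob
green | 9 | Vik
green | NULL | NULL
red | NULL | NULL
teal | 3 | NULL
teal | 9 | Bob
teal | 9 | Vik

(gold, NULL, NULL); (gold, NULL, NULL); (green, 9, Bob); (green, 9, Vik); (green, NULL, NULL); (red, NULL, NULL); (teal, 3, NULL); (teal, 9, Bob); (teal, 9, Vik)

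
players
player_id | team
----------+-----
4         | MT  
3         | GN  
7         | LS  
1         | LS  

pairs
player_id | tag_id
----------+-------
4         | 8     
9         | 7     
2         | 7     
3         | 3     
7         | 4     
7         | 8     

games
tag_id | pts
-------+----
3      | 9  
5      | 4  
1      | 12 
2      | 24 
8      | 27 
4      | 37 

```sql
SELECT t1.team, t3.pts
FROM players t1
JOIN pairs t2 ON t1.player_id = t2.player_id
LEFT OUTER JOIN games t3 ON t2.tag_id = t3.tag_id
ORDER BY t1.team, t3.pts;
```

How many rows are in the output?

4

Evaluate left to right. First `players t1 INNER JOIN pairs t2` on player_id: 4 row(s).
Then LEFT JOIN `games t3` on tag_id: each of those 4 rows is kept; rows whose t2.tag_id has no match in t3 get NULL for t3's columns.
Result: 4 row(s).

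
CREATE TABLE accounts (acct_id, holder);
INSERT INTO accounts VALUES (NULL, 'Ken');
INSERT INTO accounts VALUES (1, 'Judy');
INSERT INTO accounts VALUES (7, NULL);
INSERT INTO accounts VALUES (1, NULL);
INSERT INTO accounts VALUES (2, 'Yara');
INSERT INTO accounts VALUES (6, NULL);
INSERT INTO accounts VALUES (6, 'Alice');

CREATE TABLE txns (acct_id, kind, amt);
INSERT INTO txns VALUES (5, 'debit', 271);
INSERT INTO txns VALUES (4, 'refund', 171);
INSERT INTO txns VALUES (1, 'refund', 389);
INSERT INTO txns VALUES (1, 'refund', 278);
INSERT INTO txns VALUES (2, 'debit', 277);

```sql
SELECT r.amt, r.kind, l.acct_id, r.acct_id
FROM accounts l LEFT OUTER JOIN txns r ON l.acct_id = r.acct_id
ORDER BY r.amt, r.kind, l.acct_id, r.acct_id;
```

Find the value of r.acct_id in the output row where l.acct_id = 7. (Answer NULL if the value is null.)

LEFT JOIN keeps every row from `accounts`; unmatched rows get NULL for `txns`'s columns.
Matching on l.acct_id = r.acct_id. A NULL in a compared column never satisfies the condition.
- l (acct_id=NULL) has no partner → padded with NULL.
- l (acct_id=1) pairs with 2 row(s) of r.
- l (acct_id=7) has no partner → padded with NULL.
- l (acct_id=1) pairs with 2 row(s) of r.
- l (acct_id=2) pairs with 1 row(s) of r.
- l (acct_id=6) has no partner → padded with NULL.
- l (acct_id=6) has no partner → padded with NULL.

NULL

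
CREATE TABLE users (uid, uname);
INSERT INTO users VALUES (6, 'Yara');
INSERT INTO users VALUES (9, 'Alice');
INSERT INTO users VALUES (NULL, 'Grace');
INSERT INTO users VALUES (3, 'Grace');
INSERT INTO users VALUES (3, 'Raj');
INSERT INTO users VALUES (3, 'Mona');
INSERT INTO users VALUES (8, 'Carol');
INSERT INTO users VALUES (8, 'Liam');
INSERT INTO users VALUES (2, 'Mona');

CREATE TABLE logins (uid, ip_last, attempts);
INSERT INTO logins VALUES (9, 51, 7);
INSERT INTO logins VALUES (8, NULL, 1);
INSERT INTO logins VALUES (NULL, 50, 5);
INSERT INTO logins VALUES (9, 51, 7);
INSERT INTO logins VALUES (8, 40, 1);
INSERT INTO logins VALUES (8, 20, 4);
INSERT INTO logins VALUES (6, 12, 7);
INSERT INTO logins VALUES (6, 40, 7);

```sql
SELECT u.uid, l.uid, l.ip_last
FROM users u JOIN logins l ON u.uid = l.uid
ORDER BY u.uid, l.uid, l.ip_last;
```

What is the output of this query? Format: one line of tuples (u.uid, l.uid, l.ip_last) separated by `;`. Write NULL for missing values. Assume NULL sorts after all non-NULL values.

(6, 6, 12); (6, 6, 40); (8, 8, 20); (8, 8, 20); (8, 8, 40); (8, 8, 40); (8, 8, NULL); (8, 8, NULL); (9, 9, 51); (9, 9, 51)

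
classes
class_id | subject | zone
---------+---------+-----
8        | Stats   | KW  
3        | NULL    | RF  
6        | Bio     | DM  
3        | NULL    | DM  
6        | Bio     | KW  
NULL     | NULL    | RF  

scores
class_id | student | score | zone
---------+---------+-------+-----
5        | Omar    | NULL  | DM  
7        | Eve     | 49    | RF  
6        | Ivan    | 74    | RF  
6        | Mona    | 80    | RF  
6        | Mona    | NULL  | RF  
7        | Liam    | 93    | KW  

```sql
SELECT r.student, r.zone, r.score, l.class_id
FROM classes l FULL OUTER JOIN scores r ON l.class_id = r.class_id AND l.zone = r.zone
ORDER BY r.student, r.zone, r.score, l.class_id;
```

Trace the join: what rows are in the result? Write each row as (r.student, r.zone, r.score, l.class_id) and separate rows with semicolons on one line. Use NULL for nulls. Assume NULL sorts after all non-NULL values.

FULL OUTER JOIN keeps every row from both sides; unmatched rows get NULL for the other side's columns.
Matching on l.class_id = r.class_id AND l.zone = r.zone. A NULL in a compared column never satisfies the condition.
- l row (class_id=8, zone=KW): no match → kept, r columns NULL.
- l row (class_id=3, zone=RF): no match → kept, r columns NULL.
- l row (class_id=6, zone=DM): no match → kept, r columns NULL.
- l row (class_id=3, zone=DM): no match → kept, r columns NULL.
- l row (class_id=6, zone=KW): no match → kept, r columns NULL.
- l row (class_id=NULL, zone=RF): no match → kept, r columns NULL.
- plus 6 unmatched r row(s), each kept with NULL l columns.

(Eve, RF, 49, NULL); (Ivan, RF, 74, NULL); (Liam, KW, 93, NULL); (Mona, RF, 80, NULL); (Mona, RF, NULL, NULL); (Omar, DM, NULL, NULL); (NULL, NULL, NULL, 3); (NULL, NULL, NULL, 3); (NULL, NULL, NULL, 6); (NULL, NULL, NULL, 6); (NULL, NULL, NULL, 8); (NULL, NULL, NULL, NULL)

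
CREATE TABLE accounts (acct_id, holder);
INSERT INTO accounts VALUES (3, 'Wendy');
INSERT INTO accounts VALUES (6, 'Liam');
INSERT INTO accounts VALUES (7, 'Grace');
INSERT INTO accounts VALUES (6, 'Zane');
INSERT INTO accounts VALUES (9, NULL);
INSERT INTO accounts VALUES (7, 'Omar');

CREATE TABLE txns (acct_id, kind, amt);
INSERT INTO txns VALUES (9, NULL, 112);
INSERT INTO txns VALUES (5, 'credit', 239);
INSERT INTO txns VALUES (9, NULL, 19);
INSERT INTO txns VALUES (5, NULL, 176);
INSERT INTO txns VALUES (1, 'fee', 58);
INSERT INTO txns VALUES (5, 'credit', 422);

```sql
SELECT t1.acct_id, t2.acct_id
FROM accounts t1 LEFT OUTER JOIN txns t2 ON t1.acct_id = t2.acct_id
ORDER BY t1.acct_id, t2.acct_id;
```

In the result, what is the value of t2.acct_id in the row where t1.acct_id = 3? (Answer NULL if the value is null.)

NULL

LEFT JOIN keeps every row from `accounts`; unmatched rows get NULL for `txns`'s columns.
Matching on t1.acct_id = t2.acct_id.
- t1 (acct_id=3) has no partner → padded with NULL.
- t1 (acct_id=6) has no partner → padded with NULL.
- t1 (acct_id=7) has no partner → padded with NULL.
- t1 (acct_id=6) has no partner → padded with NULL.
- t1 (acct_id=9) pairs with 2 row(s) of t2.
- t1 (acct_id=7) has no partner → padded with NULL.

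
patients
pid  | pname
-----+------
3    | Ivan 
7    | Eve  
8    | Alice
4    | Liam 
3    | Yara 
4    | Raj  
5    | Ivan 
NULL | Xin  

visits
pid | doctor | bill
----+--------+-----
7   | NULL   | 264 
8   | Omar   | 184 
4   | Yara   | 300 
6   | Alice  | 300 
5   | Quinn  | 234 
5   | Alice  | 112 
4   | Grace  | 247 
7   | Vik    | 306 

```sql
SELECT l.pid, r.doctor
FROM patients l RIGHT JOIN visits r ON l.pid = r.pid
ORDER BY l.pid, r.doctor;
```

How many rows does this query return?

RIGHT JOIN keeps every row from `visits`; unmatched rows get NULL for `patients`'s columns.
Matching on l.pid = r.pid. A NULL in a compared column never satisfies the condition.
Matched pairs: 9; unmatched r rows kept: 1.
Total: 9 matched + 1 padded = 10 rows.

10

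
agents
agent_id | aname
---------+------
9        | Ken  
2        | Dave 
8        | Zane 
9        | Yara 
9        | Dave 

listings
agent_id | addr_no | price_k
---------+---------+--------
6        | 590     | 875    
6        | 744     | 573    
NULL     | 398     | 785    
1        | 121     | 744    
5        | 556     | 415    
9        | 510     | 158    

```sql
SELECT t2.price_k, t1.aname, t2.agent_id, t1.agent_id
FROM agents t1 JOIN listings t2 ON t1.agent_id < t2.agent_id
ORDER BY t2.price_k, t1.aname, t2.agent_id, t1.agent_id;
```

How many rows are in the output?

5

INNER JOIN keeps only pairs where the ON condition holds.
Matching on t1.agent_id < t2.agent_id. A NULL in a compared column never satisfies the condition.
- t1 row (agent_id=9): no match → dropped.
- t1 row (agent_id=2): matches 4 t2 row(s) → 4 output row(s).
- t1 row (agent_id=8): matches 1 t2 row(s) → 1 output row(s).
- t1 row (agent_id=9): no match → dropped.
- t1 row (agent_id=9): no match → dropped.
Total: 5 rows.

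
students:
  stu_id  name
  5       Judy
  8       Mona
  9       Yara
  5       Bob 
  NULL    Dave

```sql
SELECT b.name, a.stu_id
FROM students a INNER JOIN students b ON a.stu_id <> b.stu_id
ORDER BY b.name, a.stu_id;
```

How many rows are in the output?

INNER JOIN keeps only pairs where the ON condition holds.
Matching on a.stu_id <> b.stu_id. A NULL in a compared column never satisfies the condition.
Matched pairs: 10.
Total: 10 rows.

10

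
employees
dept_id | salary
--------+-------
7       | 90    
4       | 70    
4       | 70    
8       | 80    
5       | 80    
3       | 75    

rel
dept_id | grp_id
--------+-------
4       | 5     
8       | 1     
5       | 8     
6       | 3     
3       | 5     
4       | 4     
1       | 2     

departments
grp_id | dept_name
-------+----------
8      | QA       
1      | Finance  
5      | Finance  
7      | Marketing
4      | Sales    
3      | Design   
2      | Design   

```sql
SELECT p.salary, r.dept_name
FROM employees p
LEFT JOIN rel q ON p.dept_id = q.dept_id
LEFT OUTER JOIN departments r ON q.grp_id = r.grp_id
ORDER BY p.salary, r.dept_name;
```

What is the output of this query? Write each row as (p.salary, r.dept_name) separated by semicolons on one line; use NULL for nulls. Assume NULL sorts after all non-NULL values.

Joins associate left-to-right: employees LEFT JOIN rel on dept_id gives 8 intermediate row(s).
Then LEFT JOIN `departments r` on grp_id: each of those 8 rows is kept; rows whose q.grp_id has no match in r get NULL for r's columns.

(70, Finance); (70, Finance); (70, Sales); (70, Sales); (75, Finance); (80, Finance); (80, QA); (90, NULL)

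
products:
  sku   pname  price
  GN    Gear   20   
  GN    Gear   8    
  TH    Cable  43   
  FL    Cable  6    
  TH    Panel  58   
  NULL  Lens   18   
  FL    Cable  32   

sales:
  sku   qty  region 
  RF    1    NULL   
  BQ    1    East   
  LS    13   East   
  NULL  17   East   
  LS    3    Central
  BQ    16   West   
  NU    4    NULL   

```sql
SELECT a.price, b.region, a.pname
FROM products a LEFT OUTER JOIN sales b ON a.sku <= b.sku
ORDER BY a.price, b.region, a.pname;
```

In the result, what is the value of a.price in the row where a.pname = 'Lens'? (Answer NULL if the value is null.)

18

LEFT JOIN keeps every row from `products`; unmatched rows get NULL for `sales`'s columns.
Matching on a.sku <= b.sku. A NULL in a compared column never satisfies the condition.
- a row (sku=GN): matches 4 b row(s) → 4 output row(s).
- a row (sku=GN): matches 4 b row(s) → 4 output row(s).
- a row (sku=TH): no match → kept, b columns NULL.
- a row (sku=FL): matches 4 b row(s) → 4 output row(s).
- a row (sku=TH): no match → kept, b columns NULL.
- a row (sku=NULL): no match → kept, b columns NULL.
- a row (sku=FL): matches 4 b row(s) → 4 output row(s).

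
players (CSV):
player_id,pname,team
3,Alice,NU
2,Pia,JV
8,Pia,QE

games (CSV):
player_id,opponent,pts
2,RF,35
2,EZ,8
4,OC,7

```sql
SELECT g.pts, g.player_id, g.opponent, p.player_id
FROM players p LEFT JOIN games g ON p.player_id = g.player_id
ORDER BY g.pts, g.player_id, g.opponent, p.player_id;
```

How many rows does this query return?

4

LEFT JOIN keeps every row from `players`; unmatched rows get NULL for `games`'s columns.
Matching on p.player_id = g.player_id.
Matched pairs: 2; unmatched p rows kept: 2.
Total: 2 matched + 2 padded = 4 rows.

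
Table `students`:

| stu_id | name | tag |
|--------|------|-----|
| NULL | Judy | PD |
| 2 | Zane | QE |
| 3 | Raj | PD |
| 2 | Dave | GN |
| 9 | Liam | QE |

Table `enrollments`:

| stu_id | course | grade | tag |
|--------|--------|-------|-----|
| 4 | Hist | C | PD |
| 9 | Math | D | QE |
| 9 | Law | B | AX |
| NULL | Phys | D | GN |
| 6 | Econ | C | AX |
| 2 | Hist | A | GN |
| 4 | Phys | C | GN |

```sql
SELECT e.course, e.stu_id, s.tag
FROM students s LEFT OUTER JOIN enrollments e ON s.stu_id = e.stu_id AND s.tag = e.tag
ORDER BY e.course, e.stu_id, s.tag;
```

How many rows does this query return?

LEFT JOIN keeps every row from `students`; unmatched rows get NULL for `enrollments`'s columns.
Matching on s.stu_id = e.stu_id AND s.tag = e.tag. A NULL in a compared column never satisfies the condition.
- stu_id=NULL, tag=PD: no e row matches, row kept with e columns NULL.
- stu_id=2, tag=QE: no e row matches, row kept with e columns NULL.
- stu_id=3, tag=PD: no e row matches, row kept with e columns NULL.
- stu_id=2, tag=GN: 1 matching e row(s), so 1 row(s) emitted.
- stu_id=9, tag=QE: 1 matching e row(s), so 1 row(s) emitted.
Total: 2 matched + 3 padded = 5 rows.

5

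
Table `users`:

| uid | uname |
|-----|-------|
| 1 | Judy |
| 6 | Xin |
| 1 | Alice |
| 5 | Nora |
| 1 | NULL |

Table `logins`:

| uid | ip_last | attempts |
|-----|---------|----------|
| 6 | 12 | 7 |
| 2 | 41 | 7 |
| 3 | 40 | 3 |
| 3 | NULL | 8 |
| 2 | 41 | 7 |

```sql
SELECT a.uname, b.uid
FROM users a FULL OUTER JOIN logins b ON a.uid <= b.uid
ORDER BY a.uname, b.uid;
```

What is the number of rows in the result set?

17

FULL OUTER JOIN keeps every row from both sides; unmatched rows get NULL for the other side's columns.
Matching on a.uid <= b.uid.
Matched pairs: 17; unmatched a rows kept: 0; unmatched b rows kept: 0.
Total: 17 rows.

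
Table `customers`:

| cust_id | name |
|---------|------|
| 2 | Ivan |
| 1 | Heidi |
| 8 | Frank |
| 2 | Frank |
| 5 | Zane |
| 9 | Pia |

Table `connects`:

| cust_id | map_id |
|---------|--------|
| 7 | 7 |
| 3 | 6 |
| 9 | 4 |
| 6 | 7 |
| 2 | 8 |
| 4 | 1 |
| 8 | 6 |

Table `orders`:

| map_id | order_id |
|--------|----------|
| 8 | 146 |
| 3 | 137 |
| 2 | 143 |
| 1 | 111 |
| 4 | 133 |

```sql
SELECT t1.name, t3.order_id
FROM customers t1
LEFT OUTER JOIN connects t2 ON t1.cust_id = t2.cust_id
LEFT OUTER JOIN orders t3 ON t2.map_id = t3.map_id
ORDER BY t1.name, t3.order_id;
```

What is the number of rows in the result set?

6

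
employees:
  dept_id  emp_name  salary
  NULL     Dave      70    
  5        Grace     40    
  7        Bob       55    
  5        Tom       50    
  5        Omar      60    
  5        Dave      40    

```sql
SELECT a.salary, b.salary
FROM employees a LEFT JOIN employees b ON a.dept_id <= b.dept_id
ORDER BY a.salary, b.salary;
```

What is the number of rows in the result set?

22

LEFT JOIN keeps every row from `employees a`; unmatched rows get NULL for `employees b`'s columns.
Matching on a.dept_id <= b.dept_id. A NULL in a compared column never satisfies the condition.
- a[0] dept_id=NULL → no match; kept with NULLs on the b side.
- a[1] dept_id=5 → 5 match(es) in b → 5 row(s).
- a[2] dept_id=7 → 1 match(es) in b → 1 row(s).
- a[3] dept_id=5 → 5 match(es) in b → 5 row(s).
- a[4] dept_id=5 → 5 match(es) in b → 5 row(s).
- a[5] dept_id=5 → 5 match(es) in b → 5 row(s).
Total: 21 matched + 1 padded = 22 rows.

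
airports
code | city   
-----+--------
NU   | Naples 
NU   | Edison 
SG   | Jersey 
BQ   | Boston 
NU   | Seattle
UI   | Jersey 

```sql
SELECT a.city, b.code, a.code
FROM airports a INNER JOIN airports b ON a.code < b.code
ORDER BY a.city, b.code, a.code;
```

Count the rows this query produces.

INNER JOIN keeps only pairs where the ON condition holds.
Matching on a.code < b.code.
- code=NU: 2 matching b row(s), so 2 row(s) emitted.
- code=NU: 2 matching b row(s), so 2 row(s) emitted.
- code=SG: 1 matching b row(s), so 1 row(s) emitted.
- code=BQ: 5 matching b row(s), so 5 row(s) emitted.
- code=NU: 2 matching b row(s), so 2 row(s) emitted.
- code=UI: no matching b row, dropped.
Total: 12 rows.

12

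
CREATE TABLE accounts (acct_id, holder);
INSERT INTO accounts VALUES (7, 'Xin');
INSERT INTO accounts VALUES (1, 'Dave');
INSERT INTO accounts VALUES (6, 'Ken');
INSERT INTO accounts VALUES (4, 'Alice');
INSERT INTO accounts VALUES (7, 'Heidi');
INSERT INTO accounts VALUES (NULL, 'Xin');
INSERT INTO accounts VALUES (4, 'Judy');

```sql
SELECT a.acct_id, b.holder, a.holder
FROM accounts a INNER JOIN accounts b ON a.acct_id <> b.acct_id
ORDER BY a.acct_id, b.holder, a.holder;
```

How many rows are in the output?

26

INNER JOIN keeps only pairs where the ON condition holds.
Matching on a.acct_id <> b.acct_id. A NULL in a compared column never satisfies the condition.
- a[0] acct_id=7 → 4 match(es) in b → 4 row(s).
- a[1] acct_id=1 → 5 match(es) in b → 5 row(s).
- a[2] acct_id=6 → 5 match(es) in b → 5 row(s).
- a[3] acct_id=4 → 4 match(es) in b → 4 row(s).
- a[4] acct_id=7 → 4 match(es) in b → 4 row(s).
- a[5] acct_id=NULL → no match; dropped.
- a[6] acct_id=4 → 4 match(es) in b → 4 row(s).
Total: 26 rows.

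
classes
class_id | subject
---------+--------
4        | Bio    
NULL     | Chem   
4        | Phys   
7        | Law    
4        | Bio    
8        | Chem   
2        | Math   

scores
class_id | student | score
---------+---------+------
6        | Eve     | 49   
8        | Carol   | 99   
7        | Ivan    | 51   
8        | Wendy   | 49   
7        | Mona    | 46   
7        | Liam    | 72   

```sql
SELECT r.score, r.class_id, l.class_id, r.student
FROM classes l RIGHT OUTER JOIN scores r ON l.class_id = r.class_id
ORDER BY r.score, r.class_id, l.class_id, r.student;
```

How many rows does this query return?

6

RIGHT JOIN keeps every row from `scores`; unmatched rows get NULL for `classes`'s columns.
Matching on l.class_id = r.class_id. A NULL in a compared column never satisfies the condition.
- class_id=4: no matching r row.
- class_id=NULL: no matching r row.
- class_id=4: no matching r row.
- class_id=7: 3 matching r row(s), so 3 row(s) emitted.
- class_id=4: no matching r row.
- class_id=8: 2 matching r row(s), so 2 row(s) emitted.
- class_id=2: no matching r row.
- 1 r row(s) had no l match → kept, l columns NULL.
Total: 5 matched + 1 padded = 6 rows.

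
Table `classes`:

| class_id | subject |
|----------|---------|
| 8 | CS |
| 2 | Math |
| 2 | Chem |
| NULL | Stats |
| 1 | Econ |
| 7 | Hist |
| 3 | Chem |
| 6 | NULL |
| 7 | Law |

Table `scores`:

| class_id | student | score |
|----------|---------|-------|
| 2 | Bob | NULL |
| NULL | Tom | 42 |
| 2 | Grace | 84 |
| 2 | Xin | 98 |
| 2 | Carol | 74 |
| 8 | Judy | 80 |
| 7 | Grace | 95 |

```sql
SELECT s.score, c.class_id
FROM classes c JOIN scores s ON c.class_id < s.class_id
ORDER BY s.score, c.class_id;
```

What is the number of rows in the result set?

INNER JOIN keeps only pairs where the ON condition holds.
Matching on c.class_id < s.class_id. A NULL in a compared column never satisfies the condition.
Matched pairs: 16.
Total: 16 rows.

16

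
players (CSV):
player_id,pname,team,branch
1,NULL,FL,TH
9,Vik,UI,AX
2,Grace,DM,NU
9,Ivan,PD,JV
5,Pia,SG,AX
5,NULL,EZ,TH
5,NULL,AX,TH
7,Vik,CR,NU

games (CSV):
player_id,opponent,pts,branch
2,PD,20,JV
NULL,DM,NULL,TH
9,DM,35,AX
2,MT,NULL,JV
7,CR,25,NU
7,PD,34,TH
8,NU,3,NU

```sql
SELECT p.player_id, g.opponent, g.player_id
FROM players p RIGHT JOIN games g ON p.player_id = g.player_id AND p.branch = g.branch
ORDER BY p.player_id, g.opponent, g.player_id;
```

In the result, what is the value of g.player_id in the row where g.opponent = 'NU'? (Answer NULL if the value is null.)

8

RIGHT JOIN keeps every row from `games`; unmatched rows get NULL for `players`'s columns.
Matching on p.player_id = g.player_id AND p.branch = g.branch. A NULL in a compared column never satisfies the condition.
- p[0] player_id=1, branch=TH → no match.
- p[1] player_id=9, branch=AX → 1 match(es) in g → 1 row(s).
- p[2] player_id=2, branch=NU → no match.
- p[3] player_id=9, branch=JV → no match.
- p[4] player_id=5, branch=AX → no match.
- p[5] player_id=5, branch=TH → no match.
- p[6] player_id=5, branch=TH → no match.
- p[7] player_id=7, branch=NU → 1 match(es) in g → 1 row(s).
- 5 row(s) from g found no p partner → padded with NULL.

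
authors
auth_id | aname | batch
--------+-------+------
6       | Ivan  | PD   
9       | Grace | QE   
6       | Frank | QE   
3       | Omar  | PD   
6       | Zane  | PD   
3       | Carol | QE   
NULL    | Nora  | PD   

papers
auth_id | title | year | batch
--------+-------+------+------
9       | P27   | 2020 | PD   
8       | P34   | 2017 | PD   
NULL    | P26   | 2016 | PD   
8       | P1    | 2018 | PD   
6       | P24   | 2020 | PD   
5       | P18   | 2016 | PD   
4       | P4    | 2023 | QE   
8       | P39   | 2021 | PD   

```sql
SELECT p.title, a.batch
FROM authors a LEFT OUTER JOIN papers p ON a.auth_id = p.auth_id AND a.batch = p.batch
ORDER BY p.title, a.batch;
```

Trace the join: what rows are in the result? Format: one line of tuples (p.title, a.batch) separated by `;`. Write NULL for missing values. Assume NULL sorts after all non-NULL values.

LEFT JOIN keeps every row from `authors`; unmatched rows get NULL for `papers`'s columns.
Matching on a.auth_id = p.auth_id AND a.batch = p.batch. A NULL in a compared column never satisfies the condition.
- a (auth_id=6, batch=PD) pairs with 1 row(s) of p.
- a (auth_id=9, batch=QE) has no partner → padded with NULL.
- a (auth_id=6, batch=QE) has no partner → padded with NULL.
- a (auth_id=3, batch=PD) has no partner → padded with NULL.
- a (auth_id=6, batch=PD) pairs with 1 row(s) of p.
- a (auth_id=3, batch=QE) has no partner → padded with NULL.
- a (auth_id=NULL, batch=PD) has no partner → padded with NULL.
After projecting and ordering:
p.title | a.batch
P24 | PD
P24 | PD
NULL | PD
NULL | PD
NULL | QE
NULL | QE
NULL | QE

(P24, PD); (P24, PD); (NULL, PD); (NULL, PD); (NULL, QE); (NULL, QE); (NULL, QE)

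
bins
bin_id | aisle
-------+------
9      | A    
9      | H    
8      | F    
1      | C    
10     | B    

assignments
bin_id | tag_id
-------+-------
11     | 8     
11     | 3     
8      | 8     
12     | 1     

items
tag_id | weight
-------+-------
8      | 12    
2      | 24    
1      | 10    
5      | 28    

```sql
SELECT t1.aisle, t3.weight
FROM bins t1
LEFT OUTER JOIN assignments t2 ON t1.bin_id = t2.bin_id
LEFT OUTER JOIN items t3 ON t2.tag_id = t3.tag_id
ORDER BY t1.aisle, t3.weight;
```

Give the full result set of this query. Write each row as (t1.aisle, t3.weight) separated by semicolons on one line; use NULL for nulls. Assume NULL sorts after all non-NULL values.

Step 1 — t1 LEFT JOIN t2 on bin_id → 5 row(s).
Then LEFT JOIN `items t3` on tag_id: each of those 5 rows is kept; rows whose t2.tag_id has no match in t3 get NULL for t3's columns.

(A, NULL); (B, NULL); (C, NULL); (F, 12); (H, NULL)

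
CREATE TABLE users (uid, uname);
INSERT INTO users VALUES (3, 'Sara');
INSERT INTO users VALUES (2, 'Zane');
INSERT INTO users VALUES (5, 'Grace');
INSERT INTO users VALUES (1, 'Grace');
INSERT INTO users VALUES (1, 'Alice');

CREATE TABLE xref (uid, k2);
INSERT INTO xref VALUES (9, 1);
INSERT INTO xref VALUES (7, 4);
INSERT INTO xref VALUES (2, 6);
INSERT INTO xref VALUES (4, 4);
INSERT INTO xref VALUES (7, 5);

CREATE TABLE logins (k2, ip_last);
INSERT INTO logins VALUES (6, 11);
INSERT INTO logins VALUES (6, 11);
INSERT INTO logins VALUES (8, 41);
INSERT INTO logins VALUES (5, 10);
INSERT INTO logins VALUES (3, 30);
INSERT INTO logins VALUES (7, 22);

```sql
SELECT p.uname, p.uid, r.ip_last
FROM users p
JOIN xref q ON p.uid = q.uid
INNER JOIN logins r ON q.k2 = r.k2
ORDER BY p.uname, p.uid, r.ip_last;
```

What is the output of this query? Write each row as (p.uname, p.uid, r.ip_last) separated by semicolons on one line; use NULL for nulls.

(Zane, 2, 11); (Zane, 2, 11)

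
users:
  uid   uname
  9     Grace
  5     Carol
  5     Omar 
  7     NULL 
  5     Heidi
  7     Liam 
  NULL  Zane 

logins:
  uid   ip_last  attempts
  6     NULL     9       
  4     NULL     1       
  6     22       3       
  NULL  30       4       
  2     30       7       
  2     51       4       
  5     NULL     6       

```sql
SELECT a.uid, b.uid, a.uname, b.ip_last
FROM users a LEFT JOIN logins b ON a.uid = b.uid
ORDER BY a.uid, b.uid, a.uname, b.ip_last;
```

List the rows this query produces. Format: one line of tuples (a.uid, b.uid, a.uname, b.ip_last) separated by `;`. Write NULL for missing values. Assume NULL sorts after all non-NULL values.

(5, 5, Carol, NULL); (5, 5, Heidi, NULL); (5, 5, Omar, NULL); (7, NULL, Liam, NULL); (7, NULL, NULL, NULL); (9, NULL, Grace, NULL); (NULL, NULL, Zane, NULL)

LEFT JOIN keeps every row from `users`; unmatched rows get NULL for `logins`'s columns.
Matching on a.uid = b.uid. A NULL in a compared column never satisfies the condition.
- a (uid=9) has no partner → padded with NULL.
- a (uid=5) pairs with 1 row(s) of b.
- a (uid=5) pairs with 1 row(s) of b.
- a (uid=7) has no partner → padded with NULL.
- a (uid=5) pairs with 1 row(s) of b.
- a (uid=7) has no partner → padded with NULL.
- a (uid=NULL) has no partner → padded with NULL.
After projecting and ordering:
a.uid | b.uid | a.uname | b.ip_last
5 | 5 | Carol | NULL
5 | 5 | Heidi | NULL
5 | 5 | Omar | NULL
7 | NULL | Liam | NULL
7 | NULL | NULL | NULL
9 | NULL | Grace | NULL
NULL | NULL | Zane | NULL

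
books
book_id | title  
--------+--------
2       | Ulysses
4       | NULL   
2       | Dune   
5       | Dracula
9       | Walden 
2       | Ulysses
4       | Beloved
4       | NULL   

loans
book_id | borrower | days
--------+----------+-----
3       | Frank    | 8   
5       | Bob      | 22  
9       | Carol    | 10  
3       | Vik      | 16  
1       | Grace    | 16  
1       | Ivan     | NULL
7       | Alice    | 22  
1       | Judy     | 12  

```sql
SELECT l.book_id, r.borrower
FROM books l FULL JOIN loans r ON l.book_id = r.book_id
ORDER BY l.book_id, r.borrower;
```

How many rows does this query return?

14

FULL OUTER JOIN keeps every row from both sides; unmatched rows get NULL for the other side's columns.
Matching on l.book_id = r.book_id.
- book_id=2: no r row matches, row kept with r columns NULL.
- book_id=4: no r row matches, row kept with r columns NULL.
- book_id=2: no r row matches, row kept with r columns NULL.
- book_id=5: 1 matching r row(s), so 1 row(s) emitted.
- book_id=9: 1 matching r row(s), so 1 row(s) emitted.
- book_id=2: no r row matches, row kept with r columns NULL.
- book_id=4: no r row matches, row kept with r columns NULL.
- book_id=4: no r row matches, row kept with r columns NULL.
- 6 row(s) from r found no l partner → padded with NULL.
Total: 2 matched + 12 padded = 14 rows.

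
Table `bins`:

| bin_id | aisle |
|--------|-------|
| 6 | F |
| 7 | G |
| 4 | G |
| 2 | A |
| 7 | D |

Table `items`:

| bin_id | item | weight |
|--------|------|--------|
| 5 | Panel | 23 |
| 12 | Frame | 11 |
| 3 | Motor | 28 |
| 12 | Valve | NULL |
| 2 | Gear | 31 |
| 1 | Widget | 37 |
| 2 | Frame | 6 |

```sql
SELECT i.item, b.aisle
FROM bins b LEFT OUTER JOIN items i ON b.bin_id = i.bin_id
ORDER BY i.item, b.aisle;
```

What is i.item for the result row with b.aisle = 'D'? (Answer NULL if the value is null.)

NULL

LEFT JOIN keeps every row from `bins`; unmatched rows get NULL for `items`'s columns.
Matching on b.bin_id = i.bin_id.
- bin_id=6: no i row matches, row kept with i columns NULL.
- bin_id=7: no i row matches, row kept with i columns NULL.
- bin_id=4: no i row matches, row kept with i columns NULL.
- bin_id=2: 2 matching i row(s), so 2 row(s) emitted.
- bin_id=7: no i row matches, row kept with i columns NULL.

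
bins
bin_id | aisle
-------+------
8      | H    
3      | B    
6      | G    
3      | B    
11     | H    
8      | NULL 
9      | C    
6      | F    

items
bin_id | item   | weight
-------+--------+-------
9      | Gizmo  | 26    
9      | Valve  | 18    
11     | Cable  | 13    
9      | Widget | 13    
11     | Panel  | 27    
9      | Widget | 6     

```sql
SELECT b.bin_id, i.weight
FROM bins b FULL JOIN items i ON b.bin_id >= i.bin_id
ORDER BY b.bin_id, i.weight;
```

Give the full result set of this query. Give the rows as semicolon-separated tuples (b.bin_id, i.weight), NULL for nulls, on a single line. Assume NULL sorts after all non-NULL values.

(3, NULL); (3, NULL); (6, NULL); (6, NULL); (8, NULL); (8, NULL); (9, 6); (9, 13); (9, 18); (9, 26); (11, 6); (11, 13); (11, 13); (11, 18); (11, 26); (11, 27)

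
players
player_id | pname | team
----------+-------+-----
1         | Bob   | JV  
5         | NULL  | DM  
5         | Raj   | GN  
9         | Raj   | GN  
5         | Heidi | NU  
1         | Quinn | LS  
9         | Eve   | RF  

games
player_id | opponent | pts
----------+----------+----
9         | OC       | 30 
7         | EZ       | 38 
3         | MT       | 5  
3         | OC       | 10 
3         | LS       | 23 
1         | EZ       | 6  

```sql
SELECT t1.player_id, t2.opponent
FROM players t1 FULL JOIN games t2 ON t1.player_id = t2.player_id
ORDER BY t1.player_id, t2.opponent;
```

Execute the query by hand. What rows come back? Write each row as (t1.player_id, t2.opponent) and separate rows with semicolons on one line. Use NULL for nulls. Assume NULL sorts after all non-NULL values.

(1, EZ); (1, EZ); (5, NULL); (5, NULL); (5, NULL); (9, OC); (9, OC); (NULL, EZ); (NULL, LS); (NULL, MT); (NULL, OC)

FULL OUTER JOIN keeps every row from both sides; unmatched rows get NULL for the other side's columns.
Matching on t1.player_id = t2.player_id.
- t1 (player_id=1) pairs with 1 row(s) of t2.
- t1 (player_id=5) has no partner → padded with NULL.
- t1 (player_id=5) has no partner → padded with NULL.
- t1 (player_id=9) pairs with 1 row(s) of t2.
- t1 (player_id=5) has no partner → padded with NULL.
- t1 (player_id=1) pairs with 1 row(s) of t2.
- t1 (player_id=9) pairs with 1 row(s) of t2.
- plus 4 unmatched t2 row(s), each kept with NULL t1 columns.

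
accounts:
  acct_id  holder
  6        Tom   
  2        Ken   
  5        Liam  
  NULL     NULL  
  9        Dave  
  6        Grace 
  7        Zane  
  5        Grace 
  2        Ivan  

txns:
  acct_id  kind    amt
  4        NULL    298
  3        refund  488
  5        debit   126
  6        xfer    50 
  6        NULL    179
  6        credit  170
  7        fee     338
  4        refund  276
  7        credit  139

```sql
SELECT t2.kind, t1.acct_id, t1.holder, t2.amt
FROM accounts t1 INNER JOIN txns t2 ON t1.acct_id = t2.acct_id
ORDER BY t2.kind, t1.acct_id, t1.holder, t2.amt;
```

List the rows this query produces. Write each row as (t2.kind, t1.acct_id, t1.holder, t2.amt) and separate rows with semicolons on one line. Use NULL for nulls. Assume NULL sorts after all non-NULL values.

INNER JOIN keeps only pairs where the ON condition holds.
Matching on t1.acct_id = t2.acct_id. A NULL in a compared column never satisfies the condition.
Matched pairs: 10.

(credit, 6, Grace, 170); (credit, 6, Tom, 170); (credit, 7, Zane, 139); (debit, 5, Grace, 126); (debit, 5, Liam, 126); (fee, 7, Zane, 338); (xfer, 6, Grace, 50); (xfer, 6, Tom, 50); (NULL, 6, Grace, 179); (NULL, 6, Tom, 179)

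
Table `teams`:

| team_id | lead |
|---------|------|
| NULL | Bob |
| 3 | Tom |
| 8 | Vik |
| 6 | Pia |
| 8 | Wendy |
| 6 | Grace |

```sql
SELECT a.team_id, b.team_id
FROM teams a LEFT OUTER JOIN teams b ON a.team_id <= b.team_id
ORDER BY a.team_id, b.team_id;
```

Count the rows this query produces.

LEFT JOIN keeps every row from `teams a`; unmatched rows get NULL for `teams b`'s columns.
Matching on a.team_id <= b.team_id. A NULL in a compared column never satisfies the condition.
- a row (team_id=NULL): no match → kept, b columns NULL.
- a row (team_id=3): matches 5 b row(s) → 5 output row(s).
- a row (team_id=8): matches 2 b row(s) → 2 output row(s).
- a row (team_id=6): matches 4 b row(s) → 4 output row(s).
- a row (team_id=8): matches 2 b row(s) → 2 output row(s).
- a row (team_id=6): matches 4 b row(s) → 4 output row(s).
Total: 17 matched + 1 padded = 18 rows.

18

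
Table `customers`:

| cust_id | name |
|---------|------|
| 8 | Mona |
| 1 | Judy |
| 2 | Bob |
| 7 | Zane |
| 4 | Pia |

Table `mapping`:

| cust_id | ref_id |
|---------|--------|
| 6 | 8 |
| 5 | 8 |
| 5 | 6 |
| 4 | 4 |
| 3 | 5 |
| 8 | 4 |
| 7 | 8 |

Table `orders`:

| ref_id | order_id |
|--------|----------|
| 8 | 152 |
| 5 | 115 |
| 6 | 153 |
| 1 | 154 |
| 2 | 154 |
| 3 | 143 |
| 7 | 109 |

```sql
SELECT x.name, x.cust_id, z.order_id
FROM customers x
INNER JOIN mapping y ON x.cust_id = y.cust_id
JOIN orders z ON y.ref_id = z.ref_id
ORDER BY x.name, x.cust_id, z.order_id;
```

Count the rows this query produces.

Evaluate left to right. First `customers x INNER JOIN mapping y` on cust_id: 3 row(s).
Then INNER JOIN `orders z` on ref_id: keep only rows whose y.ref_id appears in z.
Result: 1 row(s).

1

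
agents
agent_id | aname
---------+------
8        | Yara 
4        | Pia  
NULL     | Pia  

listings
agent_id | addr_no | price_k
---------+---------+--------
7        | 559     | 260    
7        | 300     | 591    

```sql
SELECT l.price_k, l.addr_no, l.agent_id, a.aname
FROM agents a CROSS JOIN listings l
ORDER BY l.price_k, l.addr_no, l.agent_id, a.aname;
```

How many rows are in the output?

6

CROSS JOIN pairs every row of `agents` with every row of `listings`: 3 × 2 = 6 rows.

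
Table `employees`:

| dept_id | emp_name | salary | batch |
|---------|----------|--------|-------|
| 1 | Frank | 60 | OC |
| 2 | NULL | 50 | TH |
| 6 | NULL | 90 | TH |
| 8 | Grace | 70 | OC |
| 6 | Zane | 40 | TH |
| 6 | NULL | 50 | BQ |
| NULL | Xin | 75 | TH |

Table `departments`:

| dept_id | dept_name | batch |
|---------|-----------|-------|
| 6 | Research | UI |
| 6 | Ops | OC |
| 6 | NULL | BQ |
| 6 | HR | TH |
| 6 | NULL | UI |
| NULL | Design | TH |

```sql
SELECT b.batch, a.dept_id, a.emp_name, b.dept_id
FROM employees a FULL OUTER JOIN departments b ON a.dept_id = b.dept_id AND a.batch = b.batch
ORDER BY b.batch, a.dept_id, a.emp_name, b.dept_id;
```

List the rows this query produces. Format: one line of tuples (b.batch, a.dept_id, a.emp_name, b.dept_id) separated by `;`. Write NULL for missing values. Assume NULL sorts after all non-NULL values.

FULL OUTER JOIN keeps every row from both sides; unmatched rows get NULL for the other side's columns.
Matching on a.dept_id = b.dept_id AND a.batch = b.batch. A NULL in a compared column never satisfies the condition.
Matched pairs: 3; unmatched a rows kept: 4; unmatched b rows kept: 4.

(BQ, 6, NULL, 6); (OC, NULL, NULL, 6); (TH, 6, Zane, 6); (TH, 6, NULL, 6); (TH, NULL, NULL, NULL); (UI, NULL, NULL, 6); (UI, NULL, NULL, 6); (NULL, 1, Frank, NULL); (NULL, 2, NULL, NULL); (NULL, 8, Grace, NULL); (NULL, NULL, Xin, NULL)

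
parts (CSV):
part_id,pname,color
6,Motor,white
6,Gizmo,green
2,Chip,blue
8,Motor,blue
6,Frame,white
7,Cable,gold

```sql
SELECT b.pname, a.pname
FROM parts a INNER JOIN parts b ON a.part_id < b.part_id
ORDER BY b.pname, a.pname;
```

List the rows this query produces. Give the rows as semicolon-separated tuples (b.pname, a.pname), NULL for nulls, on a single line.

(Cable, Chip); (Cable, Frame); (Cable, Gizmo); (Cable, Motor); (Frame, Chip); (Gizmo, Chip); (Motor, Cable); (Motor, Chip); (Motor, Chip); (Motor, Frame); (Motor, Gizmo); (Motor, Motor)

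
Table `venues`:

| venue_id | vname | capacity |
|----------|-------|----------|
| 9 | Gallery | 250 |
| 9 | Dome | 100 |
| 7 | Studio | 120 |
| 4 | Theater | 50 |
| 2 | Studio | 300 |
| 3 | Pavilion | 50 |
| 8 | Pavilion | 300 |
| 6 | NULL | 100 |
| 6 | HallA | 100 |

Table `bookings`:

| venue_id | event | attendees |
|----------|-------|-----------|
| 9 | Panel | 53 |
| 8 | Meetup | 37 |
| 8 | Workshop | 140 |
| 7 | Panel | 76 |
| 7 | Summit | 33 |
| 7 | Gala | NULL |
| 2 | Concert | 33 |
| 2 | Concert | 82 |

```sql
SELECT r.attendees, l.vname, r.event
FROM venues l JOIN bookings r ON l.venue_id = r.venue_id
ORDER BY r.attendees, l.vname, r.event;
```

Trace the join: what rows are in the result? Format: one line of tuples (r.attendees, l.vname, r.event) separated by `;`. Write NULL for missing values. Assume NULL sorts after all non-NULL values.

INNER JOIN keeps only pairs where the ON condition holds.
Matching on l.venue_id = r.venue_id.
Matched pairs: 9.

(33, Studio, Concert); (33, Studio, Summit); (37, Pavilion, Meetup); (53, Dome, Panel); (53, Gallery, Panel); (76, Studio, Panel); (82, Studio, Concert); (140, Pavilion, Workshop); (NULL, Studio, Gala)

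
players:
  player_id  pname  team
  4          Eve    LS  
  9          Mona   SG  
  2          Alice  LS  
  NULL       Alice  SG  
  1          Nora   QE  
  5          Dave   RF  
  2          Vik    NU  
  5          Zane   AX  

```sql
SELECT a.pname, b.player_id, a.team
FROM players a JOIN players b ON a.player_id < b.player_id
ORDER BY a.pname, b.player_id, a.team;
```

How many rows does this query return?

19

INNER JOIN keeps only pairs where the ON condition holds.
Matching on a.player_id < b.player_id. A NULL in a compared column never satisfies the condition.
- a[0] player_id=4 → 3 match(es) in b → 3 row(s).
- a[1] player_id=9 → no match; dropped.
- a[2] player_id=2 → 4 match(es) in b → 4 row(s).
- a[3] player_id=NULL → no match; dropped.
- a[4] player_id=1 → 6 match(es) in b → 6 row(s).
- a[5] player_id=5 → 1 match(es) in b → 1 row(s).
- a[6] player_id=2 → 4 match(es) in b → 4 row(s).
- a[7] player_id=5 → 1 match(es) in b → 1 row(s).
Total: 19 rows.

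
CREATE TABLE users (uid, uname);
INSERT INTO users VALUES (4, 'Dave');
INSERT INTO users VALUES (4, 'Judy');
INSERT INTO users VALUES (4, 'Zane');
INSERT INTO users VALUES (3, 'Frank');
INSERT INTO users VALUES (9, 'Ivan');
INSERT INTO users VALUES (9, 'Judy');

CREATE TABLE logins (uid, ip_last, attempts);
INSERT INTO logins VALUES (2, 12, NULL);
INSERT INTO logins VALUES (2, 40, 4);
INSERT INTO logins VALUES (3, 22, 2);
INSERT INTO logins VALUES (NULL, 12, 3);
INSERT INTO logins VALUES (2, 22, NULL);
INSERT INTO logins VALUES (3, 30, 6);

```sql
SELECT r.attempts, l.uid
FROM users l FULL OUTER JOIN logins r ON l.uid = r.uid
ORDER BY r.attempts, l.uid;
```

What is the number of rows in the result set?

11

FULL OUTER JOIN keeps every row from both sides; unmatched rows get NULL for the other side's columns.
Matching on l.uid = r.uid. A NULL in a compared column never satisfies the condition.
Matched pairs: 2; unmatched l rows kept: 5; unmatched r rows kept: 4.
Total: 2 matched + 9 padded = 11 rows.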